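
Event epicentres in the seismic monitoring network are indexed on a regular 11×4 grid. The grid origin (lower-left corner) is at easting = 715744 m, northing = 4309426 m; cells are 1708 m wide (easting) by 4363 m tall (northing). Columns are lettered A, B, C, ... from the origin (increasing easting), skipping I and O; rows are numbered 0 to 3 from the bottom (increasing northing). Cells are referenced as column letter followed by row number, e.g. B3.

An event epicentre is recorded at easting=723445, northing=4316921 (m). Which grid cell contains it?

E1

Column index: ⌊(723445 − 715744) / 1708⌋ = ⌊4.509⌋ = 4 → column E
Row offset from origin: ⌊(4316921 − 4309426) / 4363⌋ = ⌊1.718⌋ = 1 → row 1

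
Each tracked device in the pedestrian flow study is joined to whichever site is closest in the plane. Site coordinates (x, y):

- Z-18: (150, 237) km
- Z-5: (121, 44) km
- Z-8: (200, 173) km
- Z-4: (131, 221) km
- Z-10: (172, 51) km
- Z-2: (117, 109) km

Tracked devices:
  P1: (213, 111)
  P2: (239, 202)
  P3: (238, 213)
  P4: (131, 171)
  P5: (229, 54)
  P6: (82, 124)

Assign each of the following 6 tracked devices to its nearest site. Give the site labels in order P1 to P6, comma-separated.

P1 → Z-8 (d²=4013.00)
P2 → Z-8 (d²=2362.00)
P3 → Z-8 (d²=3044.00)
P4 → Z-4 (d²=2500.00)
P5 → Z-10 (d²=3258.00)
P6 → Z-2 (d²=1450.00)

Z-8, Z-8, Z-8, Z-4, Z-10, Z-2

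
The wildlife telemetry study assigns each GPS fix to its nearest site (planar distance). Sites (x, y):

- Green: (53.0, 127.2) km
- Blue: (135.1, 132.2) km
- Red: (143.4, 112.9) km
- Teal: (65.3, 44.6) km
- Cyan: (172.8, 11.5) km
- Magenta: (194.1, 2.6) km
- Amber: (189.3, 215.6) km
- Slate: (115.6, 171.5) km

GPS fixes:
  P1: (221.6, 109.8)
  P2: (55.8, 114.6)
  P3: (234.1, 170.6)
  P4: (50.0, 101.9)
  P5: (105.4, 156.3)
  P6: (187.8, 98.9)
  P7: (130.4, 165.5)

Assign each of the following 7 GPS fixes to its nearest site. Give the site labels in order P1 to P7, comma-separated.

Red, Green, Amber, Green, Slate, Red, Slate

P1 → Red (d²=6124.85)
P2 → Green (d²=166.60)
P3 → Amber (d²=4032.04)
P4 → Green (d²=649.09)
P5 → Slate (d²=335.08)
P6 → Red (d²=2167.36)
P7 → Slate (d²=255.04)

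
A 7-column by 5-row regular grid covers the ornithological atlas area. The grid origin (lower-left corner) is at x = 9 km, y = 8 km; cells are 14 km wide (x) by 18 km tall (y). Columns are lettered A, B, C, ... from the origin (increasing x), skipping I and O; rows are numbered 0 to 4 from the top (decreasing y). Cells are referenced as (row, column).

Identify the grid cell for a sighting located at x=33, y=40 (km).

(3, B)

Column index: ⌊(33 − 9) / 14⌋ = ⌊1.714⌋ = 1 → column B
Row offset from origin: ⌊(40 − 8) / 18⌋ = ⌊1.778⌋ = 1 → row 3 (counted from top)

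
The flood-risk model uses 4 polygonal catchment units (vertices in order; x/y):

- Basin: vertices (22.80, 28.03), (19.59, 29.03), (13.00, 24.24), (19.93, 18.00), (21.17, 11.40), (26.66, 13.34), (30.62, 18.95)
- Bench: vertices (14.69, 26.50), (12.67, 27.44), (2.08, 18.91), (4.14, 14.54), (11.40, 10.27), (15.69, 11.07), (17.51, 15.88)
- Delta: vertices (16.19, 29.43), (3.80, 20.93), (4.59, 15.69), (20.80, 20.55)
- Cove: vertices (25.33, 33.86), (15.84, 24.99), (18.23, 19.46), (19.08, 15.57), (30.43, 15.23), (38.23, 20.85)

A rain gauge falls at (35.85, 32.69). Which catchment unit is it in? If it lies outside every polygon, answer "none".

Cast a ray rightward from (35.85, 32.69). For each polygon, the edges (by vertex number in listed order) whose endpoints lie on opposite sides of y = 32.69, where each meets that height, and whether that is right or left of the point:
Basin: no edge straddles that height → 0 crossings.
Bench: no edge straddles that height → 0 crossings.
Delta: no edge straddles that height → 0 crossings.
Cove: 1–2 at x≈24.078 (left), 6–1 at x≈26.490 (left) → 0 crossings.
All counts are even, so the point lies outside every listed polygon.

none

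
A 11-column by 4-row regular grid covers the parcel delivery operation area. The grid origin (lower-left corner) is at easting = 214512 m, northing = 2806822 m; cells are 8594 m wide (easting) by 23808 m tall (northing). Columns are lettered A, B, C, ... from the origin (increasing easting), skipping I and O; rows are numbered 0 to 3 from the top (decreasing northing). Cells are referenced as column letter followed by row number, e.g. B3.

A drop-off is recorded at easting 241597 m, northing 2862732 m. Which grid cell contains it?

Column index: ⌊(241597 − 214512) / 8594⌋ = ⌊3.152⌋ = 3 → column D
Row offset from origin: ⌊(2862732 − 2806822) / 23808⌋ = ⌊2.348⌋ = 2 → row 1 (counted from top)

D1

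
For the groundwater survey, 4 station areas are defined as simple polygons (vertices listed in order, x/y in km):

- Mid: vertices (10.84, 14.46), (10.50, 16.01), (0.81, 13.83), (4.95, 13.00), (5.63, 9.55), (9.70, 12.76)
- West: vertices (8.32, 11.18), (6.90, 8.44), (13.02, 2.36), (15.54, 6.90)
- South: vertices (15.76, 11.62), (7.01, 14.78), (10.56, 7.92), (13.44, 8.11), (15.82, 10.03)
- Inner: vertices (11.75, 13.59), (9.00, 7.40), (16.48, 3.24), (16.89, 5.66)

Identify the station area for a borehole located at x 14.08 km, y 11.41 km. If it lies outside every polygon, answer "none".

South

Cast a ray rightward from (14.08, 11.41). For each polygon, the edges (by vertex number in listed order) whose endpoints lie on opposite sides of y = 11.41, where each meets that height, and whether that is right or left of the point:
Mid: 4–5 at x≈5.263 (left), 5–6 at x≈7.988 (left) → 0 crossings.
West: no edge straddles that height → 0 crossings.
South: 2–3 at x≈8.754 (left), 5–1 at x≈15.768 (right) → 1 crossing.
Inner: 1–2 at x≈10.782 (left), 4–1 at x≈13.163 (left) → 0 crossings.
Only South has an odd count, so the point is inside South.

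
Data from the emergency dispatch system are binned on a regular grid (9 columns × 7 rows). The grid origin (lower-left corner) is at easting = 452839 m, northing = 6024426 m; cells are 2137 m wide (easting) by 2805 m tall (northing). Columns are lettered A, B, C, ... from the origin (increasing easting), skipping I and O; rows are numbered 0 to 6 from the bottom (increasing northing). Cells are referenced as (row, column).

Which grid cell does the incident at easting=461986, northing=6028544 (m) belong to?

Column index: ⌊(461986 − 452839) / 2137⌋ = ⌊4.280⌋ = 4 → column E
Row offset from origin: ⌊(6028544 − 6024426) / 2805⌋ = ⌊1.468⌋ = 1 → row 1

(1, E)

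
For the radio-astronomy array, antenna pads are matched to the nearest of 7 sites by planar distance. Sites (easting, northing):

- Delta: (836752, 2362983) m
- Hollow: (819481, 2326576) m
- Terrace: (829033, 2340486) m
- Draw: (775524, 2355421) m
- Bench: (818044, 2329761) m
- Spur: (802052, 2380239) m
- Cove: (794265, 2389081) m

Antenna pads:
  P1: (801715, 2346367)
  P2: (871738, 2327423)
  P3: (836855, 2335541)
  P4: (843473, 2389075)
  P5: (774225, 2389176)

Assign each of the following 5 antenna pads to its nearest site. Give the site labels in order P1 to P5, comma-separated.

Bench, Terrace, Terrace, Delta, Cove

P1 → Bench (d²=542395477.00)
P2 → Terrace (d²=1994358994.00)
P3 → Terrace (d²=85636709.00)
P4 → Delta (d²=725964305.00)
P5 → Cove (d²=401610625.00)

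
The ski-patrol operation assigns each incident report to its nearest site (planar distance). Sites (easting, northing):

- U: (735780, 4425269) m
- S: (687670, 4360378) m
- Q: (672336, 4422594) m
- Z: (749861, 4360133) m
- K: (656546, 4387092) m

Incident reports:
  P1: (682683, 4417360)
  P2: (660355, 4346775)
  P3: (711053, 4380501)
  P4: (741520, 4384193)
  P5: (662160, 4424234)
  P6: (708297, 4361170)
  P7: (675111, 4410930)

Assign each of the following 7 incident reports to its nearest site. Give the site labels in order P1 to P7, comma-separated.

P1 → Q (d²=134455165.00)
P2 → S (d²=931150834.00)
P3 → S (d²=951699818.00)
P4 → Z (d²=648455881.00)
P5 → Q (d²=106240576.00)
P6 → S (d²=426100393.00)
P7 → Q (d²=143749521.00)

Q, S, S, Z, Q, S, Q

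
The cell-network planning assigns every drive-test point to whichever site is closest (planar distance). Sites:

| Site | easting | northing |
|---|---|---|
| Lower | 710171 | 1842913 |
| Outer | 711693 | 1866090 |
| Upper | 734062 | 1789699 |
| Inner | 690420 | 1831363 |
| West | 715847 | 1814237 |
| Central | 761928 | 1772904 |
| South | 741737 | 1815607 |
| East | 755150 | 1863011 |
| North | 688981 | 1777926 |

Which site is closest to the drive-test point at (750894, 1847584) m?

East

Squared distances to each site:
Lower: 1680180970.000; Outer: 1879190437.000; Upper: 3633989449.000; Inner: 3920225517.000; West: 2340314618.000; Central: 5698851556.000; South: 1106379178.000; East: 256105865.000; North: 8685456533.000.
Minimum at East.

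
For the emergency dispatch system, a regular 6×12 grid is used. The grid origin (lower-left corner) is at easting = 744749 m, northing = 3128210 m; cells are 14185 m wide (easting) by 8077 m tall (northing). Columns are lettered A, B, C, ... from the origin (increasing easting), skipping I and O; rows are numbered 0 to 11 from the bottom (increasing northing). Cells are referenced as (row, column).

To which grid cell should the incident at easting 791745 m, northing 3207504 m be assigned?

Column index: ⌊(791745 − 744749) / 14185⌋ = ⌊3.313⌋ = 3 → column D
Row offset from origin: ⌊(3207504 − 3128210) / 8077⌋ = ⌊9.817⌋ = 9 → row 9

(9, D)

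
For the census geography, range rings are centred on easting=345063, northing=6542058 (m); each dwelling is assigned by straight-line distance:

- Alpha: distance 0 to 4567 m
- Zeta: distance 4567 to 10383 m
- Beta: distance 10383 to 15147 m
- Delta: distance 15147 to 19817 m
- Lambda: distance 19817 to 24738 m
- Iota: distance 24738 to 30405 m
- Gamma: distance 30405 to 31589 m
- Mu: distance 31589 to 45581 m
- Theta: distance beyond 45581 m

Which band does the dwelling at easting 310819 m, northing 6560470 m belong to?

Distance = √((310819−345063)² + (6560470−6542058)²) = √(1172651536.000 + 339001744.000) = 38879.986 m.
31589 ≤ 38879.986 < 45581 → Mu.

Mu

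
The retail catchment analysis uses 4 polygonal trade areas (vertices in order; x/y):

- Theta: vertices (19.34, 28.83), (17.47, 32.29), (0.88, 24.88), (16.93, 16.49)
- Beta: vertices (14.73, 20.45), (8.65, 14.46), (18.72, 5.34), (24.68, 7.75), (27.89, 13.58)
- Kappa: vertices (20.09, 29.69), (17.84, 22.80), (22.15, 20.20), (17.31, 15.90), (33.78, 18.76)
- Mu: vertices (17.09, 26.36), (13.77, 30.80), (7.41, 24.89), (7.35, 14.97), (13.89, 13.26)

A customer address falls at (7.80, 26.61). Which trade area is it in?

Theta

Cast a ray rightward from (7.80, 26.61). For each polygon, the edges (by vertex number in listed order) whose endpoints lie on opposite sides of y = 26.61, where each meets that height, and whether that is right or left of the point:
Theta: 2–3 at x≈4.753 (left), 4–1 at x≈18.906 (right) → 1 crossing.
Beta: no edge straddles that height → 0 crossings.
Kappa: 1–2 at x≈19.084 (right), 5–1 at x≈23.948 (right) → 2 crossings.
Mu: 1–2 at x≈16.903 (right), 2–3 at x≈9.261 (right) → 2 crossings.
Only Theta has an odd count, so the point is inside Theta.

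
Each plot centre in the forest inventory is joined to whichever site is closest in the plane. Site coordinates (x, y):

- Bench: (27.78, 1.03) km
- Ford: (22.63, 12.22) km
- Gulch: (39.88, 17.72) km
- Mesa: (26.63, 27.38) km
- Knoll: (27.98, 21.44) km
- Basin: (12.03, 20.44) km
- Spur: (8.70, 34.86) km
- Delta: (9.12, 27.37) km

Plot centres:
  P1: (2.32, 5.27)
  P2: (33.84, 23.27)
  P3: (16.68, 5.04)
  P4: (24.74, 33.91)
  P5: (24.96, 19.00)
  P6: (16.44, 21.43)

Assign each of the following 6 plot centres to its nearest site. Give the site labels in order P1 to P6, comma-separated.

Basin, Knoll, Ford, Mesa, Knoll, Basin

P1 → Basin (d²=324.41)
P2 → Knoll (d²=37.69)
P3 → Ford (d²=86.95)
P4 → Mesa (d²=46.21)
P5 → Knoll (d²=15.07)
P6 → Basin (d²=20.43)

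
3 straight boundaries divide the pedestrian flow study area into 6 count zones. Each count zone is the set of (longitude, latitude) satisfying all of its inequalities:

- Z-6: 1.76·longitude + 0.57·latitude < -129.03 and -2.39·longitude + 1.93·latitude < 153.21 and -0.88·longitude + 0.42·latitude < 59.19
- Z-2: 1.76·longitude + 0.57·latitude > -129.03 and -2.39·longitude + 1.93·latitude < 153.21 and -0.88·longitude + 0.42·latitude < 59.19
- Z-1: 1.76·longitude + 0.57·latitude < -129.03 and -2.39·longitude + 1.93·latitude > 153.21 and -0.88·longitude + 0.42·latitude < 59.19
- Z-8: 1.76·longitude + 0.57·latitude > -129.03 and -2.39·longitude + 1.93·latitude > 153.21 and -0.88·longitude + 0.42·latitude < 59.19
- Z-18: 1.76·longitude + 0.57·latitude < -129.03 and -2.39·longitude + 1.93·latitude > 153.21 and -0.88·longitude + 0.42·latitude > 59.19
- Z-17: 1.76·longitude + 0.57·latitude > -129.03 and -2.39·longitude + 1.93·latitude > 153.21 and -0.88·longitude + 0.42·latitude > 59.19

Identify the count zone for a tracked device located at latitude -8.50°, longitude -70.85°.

Z-6

1.76·-70.85 + 0.57·-8.50 = -129.541, which is < -129.03
-2.39·-70.85 + 1.93·-8.50 = 152.927, which is < 153.21
-0.88·-70.85 + 0.42·-8.50 = 58.778, which is < 59.19
This sign pattern matches Z-6.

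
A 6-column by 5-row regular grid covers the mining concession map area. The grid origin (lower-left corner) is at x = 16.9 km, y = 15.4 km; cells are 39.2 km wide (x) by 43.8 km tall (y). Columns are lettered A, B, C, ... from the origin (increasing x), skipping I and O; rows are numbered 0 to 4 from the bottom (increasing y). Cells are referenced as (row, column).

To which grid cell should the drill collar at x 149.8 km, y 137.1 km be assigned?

(2, D)

Column index: ⌊(149.8 − 16.9) / 39.2⌋ = ⌊3.390⌋ = 3 → column D
Row offset from origin: ⌊(137.1 − 15.4) / 43.8⌋ = ⌊2.779⌋ = 2 → row 2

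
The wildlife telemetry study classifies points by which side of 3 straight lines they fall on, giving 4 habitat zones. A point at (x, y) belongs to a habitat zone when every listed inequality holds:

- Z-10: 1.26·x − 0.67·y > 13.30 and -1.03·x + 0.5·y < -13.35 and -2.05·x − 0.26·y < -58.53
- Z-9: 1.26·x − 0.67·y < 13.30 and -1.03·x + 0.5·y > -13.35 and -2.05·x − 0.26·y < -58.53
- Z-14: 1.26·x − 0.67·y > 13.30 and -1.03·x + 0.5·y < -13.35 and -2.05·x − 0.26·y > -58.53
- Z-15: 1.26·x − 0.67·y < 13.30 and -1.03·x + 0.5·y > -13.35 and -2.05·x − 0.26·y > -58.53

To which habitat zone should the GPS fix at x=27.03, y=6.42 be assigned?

1.26·27.03 − 0.67·6.42 = 29.756, which is > 13.30
-1.03·27.03 + 0.5·6.42 = -24.631, which is < -13.35
-2.05·27.03 − 0.26·6.42 = -57.081, which is > -58.53
This sign pattern matches Z-14.

Z-14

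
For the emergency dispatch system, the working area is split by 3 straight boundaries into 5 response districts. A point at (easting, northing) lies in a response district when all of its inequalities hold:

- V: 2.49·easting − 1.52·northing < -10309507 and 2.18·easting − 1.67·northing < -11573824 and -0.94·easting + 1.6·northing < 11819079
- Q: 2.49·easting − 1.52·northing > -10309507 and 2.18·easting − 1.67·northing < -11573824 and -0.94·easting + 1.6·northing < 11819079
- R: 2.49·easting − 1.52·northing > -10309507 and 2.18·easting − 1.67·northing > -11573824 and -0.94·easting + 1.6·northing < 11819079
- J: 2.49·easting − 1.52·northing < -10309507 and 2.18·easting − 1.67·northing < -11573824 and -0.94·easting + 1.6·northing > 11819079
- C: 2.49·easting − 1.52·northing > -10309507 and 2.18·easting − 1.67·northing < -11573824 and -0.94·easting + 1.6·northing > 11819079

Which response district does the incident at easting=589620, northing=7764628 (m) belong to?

J

2.49·589620 − 1.52·7764628 = -10334080.760, which is < -10309507
2.18·589620 − 1.67·7764628 = -11681557.160, which is < -11573824
-0.94·589620 + 1.6·7764628 = 11869162.000, which is > 11819079
This sign pattern matches J.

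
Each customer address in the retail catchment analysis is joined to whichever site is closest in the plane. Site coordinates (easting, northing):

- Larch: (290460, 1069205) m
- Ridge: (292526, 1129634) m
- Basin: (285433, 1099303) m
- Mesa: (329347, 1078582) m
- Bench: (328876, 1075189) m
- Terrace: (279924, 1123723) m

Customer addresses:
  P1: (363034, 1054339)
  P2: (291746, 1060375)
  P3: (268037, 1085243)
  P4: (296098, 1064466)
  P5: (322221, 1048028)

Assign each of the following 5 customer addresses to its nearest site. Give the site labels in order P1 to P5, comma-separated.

Bench, Larch, Basin, Larch, Bench

P1 → Bench (d²=1601491464.00)
P2 → Larch (d²=79622696.00)
P3 → Basin (d²=500304416.00)
P4 → Larch (d²=54245165.00)
P5 → Bench (d²=782008946.00)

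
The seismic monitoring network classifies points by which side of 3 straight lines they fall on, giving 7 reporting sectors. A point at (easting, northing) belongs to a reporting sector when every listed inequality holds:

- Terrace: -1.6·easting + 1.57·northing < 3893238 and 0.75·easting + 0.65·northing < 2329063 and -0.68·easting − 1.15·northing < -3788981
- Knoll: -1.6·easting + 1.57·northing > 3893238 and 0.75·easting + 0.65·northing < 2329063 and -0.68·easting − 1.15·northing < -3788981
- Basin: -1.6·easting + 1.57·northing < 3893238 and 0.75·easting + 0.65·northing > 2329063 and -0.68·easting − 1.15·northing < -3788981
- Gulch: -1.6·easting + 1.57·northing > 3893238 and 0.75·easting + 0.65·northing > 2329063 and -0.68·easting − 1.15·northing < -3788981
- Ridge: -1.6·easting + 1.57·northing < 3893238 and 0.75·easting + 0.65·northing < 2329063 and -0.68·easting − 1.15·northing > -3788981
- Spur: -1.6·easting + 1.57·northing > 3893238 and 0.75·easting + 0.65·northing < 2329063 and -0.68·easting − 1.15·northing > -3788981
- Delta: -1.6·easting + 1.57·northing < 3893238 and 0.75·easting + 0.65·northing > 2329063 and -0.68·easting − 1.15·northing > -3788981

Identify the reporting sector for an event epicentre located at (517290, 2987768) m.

Delta

-1.6·517290 + 1.57·2987768 = 3863131.760, which is < 3893238
0.75·517290 + 0.65·2987768 = 2330016.700, which is > 2329063
-0.68·517290 − 1.15·2987768 = -3787690.400, which is > -3788981
This sign pattern matches Delta.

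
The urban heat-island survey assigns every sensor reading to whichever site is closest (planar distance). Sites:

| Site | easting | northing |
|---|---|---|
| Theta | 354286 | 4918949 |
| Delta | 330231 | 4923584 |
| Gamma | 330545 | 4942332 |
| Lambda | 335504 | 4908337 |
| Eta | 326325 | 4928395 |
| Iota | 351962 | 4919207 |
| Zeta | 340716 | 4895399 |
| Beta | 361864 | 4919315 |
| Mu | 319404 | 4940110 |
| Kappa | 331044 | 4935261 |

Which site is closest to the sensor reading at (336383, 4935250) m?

Kappa

Squared distances to each site:
Theta: 586240010.000; Delta: 173942660.000; Gamma: 84236968.000; Lambda: 725082210.000; Eta: 148154389.000; Iota: 500083090.000; Zeta: 1606877090.000; Beta: 903205586.000; Mu: 311906041.000; Kappa: 28505042.000.
Minimum at Kappa.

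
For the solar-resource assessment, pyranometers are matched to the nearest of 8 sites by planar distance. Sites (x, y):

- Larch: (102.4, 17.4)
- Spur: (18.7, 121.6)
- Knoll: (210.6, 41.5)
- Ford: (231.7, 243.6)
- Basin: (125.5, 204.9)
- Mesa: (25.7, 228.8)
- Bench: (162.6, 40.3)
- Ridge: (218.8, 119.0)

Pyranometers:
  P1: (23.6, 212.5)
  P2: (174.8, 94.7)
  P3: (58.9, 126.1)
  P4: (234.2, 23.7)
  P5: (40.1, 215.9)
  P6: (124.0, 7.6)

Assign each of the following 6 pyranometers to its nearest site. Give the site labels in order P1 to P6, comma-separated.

Mesa, Ridge, Spur, Knoll, Mesa, Larch

P1 → Mesa (d²=270.10)
P2 → Ridge (d²=2526.49)
P3 → Spur (d²=1636.29)
P4 → Knoll (d²=873.80)
P5 → Mesa (d²=373.77)
P6 → Larch (d²=562.60)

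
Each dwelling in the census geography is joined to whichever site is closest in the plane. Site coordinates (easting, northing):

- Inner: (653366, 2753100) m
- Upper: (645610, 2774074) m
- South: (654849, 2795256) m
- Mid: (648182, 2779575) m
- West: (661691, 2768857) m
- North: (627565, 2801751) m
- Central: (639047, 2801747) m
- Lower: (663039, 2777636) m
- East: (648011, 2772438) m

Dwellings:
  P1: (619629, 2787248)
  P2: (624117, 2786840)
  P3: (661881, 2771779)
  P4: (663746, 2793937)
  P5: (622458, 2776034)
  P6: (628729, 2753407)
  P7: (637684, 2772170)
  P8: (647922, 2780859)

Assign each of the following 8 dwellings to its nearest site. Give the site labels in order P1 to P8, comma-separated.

P1 → North (d²=273317105.00)
P2 → North (d²=234226625.00)
P3 → West (d²=8574184.00)
P4 → South (d²=80896370.00)
P5 → Upper (d²=539856704.00)
P6 → Inner (d²=607076018.00)
P7 → Upper (d²=66446692.00)
P8 → Mid (d²=1716256.00)

North, North, West, South, Upper, Inner, Upper, Mid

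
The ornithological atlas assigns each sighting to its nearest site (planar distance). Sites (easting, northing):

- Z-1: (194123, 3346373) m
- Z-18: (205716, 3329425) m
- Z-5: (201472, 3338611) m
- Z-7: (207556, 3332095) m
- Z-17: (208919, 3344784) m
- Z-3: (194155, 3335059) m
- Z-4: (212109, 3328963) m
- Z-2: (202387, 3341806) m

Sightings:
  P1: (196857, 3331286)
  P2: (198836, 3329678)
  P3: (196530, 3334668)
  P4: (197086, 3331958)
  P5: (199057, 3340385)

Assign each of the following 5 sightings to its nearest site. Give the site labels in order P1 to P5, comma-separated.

P1 → Z-3 (d²=21536333.00)
P2 → Z-18 (d²=47398409.00)
P3 → Z-3 (d²=5793506.00)
P4 → Z-3 (d²=18206962.00)
P5 → Z-5 (d²=8979301.00)

Z-3, Z-18, Z-3, Z-3, Z-5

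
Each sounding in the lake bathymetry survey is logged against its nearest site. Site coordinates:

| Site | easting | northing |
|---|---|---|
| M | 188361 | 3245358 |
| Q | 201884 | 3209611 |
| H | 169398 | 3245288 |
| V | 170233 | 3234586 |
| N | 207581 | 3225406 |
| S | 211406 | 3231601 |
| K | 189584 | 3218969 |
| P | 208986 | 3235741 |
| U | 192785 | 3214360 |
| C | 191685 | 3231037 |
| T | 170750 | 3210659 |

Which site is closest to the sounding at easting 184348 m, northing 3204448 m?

Squared distances to each site:
M: 1689732269.000; Q: 334167865.000; H: 1891408100.000; V: 1107532269.000; N: 979010053.000; S: 1469420773.000; K: 238275137.000; P: 1586282893.000; U: 169430713.000; C: 760806490.000; T: 223482125.000.
Minimum at U.

U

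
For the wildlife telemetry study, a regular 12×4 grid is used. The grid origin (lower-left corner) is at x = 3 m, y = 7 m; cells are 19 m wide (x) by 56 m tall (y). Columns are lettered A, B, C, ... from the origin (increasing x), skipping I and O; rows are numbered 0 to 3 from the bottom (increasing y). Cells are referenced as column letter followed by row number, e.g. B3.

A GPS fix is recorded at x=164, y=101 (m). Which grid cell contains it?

J1

Column index: ⌊(164 − 3) / 19⌋ = ⌊8.474⌋ = 8 → column J
Row offset from origin: ⌊(101 − 7) / 56⌋ = ⌊1.679⌋ = 1 → row 1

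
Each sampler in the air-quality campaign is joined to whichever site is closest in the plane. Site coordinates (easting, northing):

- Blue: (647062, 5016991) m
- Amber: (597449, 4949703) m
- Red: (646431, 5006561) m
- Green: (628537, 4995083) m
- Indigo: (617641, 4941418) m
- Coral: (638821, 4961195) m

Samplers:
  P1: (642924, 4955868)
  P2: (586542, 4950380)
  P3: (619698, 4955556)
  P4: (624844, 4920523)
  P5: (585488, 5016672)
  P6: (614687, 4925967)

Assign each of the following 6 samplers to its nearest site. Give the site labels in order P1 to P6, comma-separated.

P1 → Coral (d²=45211538.00)
P2 → Amber (d²=119420978.00)
P3 → Indigo (d²=204114293.00)
P4 → Indigo (d²=488484234.00)
P5 → Green (d²=2319301322.00)
P6 → Indigo (d²=247459517.00)

Coral, Amber, Indigo, Indigo, Green, Indigo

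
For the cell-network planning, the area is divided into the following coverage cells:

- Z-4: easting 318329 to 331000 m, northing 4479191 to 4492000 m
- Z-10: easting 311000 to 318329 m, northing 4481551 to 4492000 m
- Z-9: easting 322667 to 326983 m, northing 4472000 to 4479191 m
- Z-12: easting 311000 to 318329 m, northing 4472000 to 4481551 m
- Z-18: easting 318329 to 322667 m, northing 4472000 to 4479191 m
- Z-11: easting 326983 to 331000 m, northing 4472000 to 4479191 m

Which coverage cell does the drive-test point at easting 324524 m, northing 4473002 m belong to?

The point has easting = 324524 and northing = 4473002.
Only Z-9 satisfies 322667 ≤ easting ≤ 326983 and 4472000 ≤ northing ≤ 4479191.

Z-9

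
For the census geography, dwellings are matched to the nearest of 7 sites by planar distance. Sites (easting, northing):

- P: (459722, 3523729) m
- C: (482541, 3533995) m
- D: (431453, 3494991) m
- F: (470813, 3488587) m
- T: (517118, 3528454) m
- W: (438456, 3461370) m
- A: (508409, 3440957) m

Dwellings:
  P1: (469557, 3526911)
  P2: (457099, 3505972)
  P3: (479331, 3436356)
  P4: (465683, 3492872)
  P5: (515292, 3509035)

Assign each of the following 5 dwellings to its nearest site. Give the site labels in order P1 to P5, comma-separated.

P1 → P (d²=106852349.00)
P2 → P (d²=322191178.00)
P3 → A (d²=866699285.00)
P4 → F (d²=44678125.00)
P5 → T (d²=380431837.00)

P, P, A, F, T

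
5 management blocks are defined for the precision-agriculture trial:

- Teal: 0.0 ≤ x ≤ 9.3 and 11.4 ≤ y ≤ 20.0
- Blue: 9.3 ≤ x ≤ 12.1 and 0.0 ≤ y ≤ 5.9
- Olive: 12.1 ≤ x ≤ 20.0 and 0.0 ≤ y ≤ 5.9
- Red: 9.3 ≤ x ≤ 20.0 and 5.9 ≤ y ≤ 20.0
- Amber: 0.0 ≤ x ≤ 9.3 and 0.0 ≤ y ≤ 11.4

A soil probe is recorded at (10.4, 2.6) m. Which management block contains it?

The point has x = 10.4 and y = 2.6.
Only Blue satisfies 9.3 ≤ x ≤ 12.1 and 0.0 ≤ y ≤ 5.9.

Blue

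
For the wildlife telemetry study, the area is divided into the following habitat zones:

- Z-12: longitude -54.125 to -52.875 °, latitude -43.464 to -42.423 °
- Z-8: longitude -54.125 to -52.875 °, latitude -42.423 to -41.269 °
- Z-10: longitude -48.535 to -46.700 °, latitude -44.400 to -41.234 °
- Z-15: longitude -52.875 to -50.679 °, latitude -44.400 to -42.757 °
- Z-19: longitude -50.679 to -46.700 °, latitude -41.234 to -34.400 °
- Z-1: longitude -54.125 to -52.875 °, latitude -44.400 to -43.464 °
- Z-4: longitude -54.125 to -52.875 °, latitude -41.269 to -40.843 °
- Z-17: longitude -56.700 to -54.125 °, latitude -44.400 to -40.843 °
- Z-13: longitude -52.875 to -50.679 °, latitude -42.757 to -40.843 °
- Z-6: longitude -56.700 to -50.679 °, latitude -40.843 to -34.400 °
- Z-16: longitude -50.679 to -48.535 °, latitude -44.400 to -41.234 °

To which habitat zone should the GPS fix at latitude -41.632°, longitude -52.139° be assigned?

Z-13

The point has longitude = -52.139 and latitude = -41.632.
Only Z-13 satisfies -52.875 ≤ longitude ≤ -50.679 and -42.757 ≤ latitude ≤ -40.843.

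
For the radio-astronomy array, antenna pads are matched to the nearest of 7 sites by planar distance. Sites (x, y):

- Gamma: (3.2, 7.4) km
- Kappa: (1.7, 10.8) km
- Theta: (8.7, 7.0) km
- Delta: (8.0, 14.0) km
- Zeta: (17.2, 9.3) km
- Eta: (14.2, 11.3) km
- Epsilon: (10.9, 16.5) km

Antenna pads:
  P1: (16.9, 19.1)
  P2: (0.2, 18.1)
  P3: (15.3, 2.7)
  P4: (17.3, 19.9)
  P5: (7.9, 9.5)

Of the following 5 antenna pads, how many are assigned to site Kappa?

P1 → Epsilon
P2 → Kappa
P3 → Zeta
P4 → Epsilon
P5 → Theta
1 of the 5 goes to Kappa.

1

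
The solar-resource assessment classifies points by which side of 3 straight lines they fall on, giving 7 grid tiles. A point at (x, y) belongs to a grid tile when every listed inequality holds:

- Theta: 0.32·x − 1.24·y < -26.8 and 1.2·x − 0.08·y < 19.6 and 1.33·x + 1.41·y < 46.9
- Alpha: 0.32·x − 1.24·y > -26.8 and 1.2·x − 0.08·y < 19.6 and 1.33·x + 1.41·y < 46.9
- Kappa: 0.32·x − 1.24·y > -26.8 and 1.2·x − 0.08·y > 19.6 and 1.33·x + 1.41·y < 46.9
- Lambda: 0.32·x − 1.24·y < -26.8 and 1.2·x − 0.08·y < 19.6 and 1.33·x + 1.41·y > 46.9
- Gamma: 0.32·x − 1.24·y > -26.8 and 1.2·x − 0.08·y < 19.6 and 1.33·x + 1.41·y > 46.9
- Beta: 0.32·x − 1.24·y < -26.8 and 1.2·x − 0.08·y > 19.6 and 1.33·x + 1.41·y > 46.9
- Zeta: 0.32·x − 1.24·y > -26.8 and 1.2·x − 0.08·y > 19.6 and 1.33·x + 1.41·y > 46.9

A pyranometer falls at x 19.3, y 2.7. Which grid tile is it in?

Kappa

0.32·19.3 − 1.24·2.7 = 2.828, which is > -26.8
1.2·19.3 − 0.08·2.7 = 22.944, which is > 19.6
1.33·19.3 + 1.41·2.7 = 29.476, which is < 46.9
This sign pattern matches Kappa.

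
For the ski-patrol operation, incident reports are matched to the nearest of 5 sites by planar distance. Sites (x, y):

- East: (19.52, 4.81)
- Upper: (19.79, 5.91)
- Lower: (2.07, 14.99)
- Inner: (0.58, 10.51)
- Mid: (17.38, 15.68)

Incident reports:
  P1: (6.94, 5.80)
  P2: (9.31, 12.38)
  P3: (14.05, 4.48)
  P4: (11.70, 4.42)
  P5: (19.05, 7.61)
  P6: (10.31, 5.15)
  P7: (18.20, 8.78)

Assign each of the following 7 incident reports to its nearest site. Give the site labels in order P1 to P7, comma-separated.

P1 → Inner (d²=62.63)
P2 → Lower (d²=59.23)
P3 → East (d²=30.03)
P4 → East (d²=61.30)
P5 → Upper (d²=3.44)
P6 → East (d²=84.94)
P7 → Upper (d²=10.76)

Inner, Lower, East, East, Upper, East, Upper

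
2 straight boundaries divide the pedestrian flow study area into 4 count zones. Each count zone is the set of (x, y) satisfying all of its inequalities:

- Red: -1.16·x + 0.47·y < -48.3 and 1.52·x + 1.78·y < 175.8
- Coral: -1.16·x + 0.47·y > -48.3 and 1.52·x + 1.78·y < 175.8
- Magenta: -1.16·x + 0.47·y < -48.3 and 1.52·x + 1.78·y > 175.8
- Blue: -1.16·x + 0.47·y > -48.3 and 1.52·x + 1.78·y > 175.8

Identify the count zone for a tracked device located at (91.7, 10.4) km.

Red

-1.16·91.7 + 0.47·10.4 = -101.484, which is < -48.3
1.52·91.7 + 1.78·10.4 = 157.896, which is < 175.8
This sign pattern matches Red.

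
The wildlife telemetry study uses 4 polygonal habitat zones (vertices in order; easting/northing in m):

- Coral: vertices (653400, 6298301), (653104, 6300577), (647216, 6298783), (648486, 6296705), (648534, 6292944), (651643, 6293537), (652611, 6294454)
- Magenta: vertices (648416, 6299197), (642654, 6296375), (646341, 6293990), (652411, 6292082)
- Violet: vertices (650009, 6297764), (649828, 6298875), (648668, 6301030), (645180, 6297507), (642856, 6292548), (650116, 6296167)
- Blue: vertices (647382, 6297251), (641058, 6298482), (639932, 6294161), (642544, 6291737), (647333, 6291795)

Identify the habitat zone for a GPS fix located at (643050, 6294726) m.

Blue

Cast a ray rightward from (643050, 6294726). For each polygon, the edges (by vertex number in listed order) whose endpoints lie on opposite sides of northing = 6294726, where each meets that height, and whether that is right or left of the point:
Coral: 4–5 at easting≈648511.3 (right), 7–1 at easting≈652666.8 (right) → 2 crossings.
Magenta: 2–3 at easting≈645203.2 (right), 4–1 at easting≈650926.4 (right) → 2 crossings.
Violet: 4–5 at easting≈643876.7 (right), 5–6 at easting≈647225.2 (right) → 2 crossings.
Blue: 2–3 at easting≈640079.2 (left), 5–1 at easting≈647359.3 (right) → 1 crossing.
Only Blue has an odd count, so the point is inside Blue.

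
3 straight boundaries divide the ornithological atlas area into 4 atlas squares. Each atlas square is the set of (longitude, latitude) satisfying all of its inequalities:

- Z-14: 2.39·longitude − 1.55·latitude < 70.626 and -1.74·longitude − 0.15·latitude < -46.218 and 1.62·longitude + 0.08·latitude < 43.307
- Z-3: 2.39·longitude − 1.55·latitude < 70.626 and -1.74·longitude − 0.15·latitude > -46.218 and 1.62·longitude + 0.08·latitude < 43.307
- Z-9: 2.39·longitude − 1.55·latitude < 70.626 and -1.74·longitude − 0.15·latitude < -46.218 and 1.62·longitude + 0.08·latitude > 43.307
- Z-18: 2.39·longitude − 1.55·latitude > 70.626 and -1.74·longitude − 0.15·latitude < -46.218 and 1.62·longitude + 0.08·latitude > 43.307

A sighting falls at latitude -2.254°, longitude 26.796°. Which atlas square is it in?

2.39·26.796 − 1.55·-2.254 = 67.536, which is < 70.626
-1.74·26.796 − 0.15·-2.254 = -46.287, which is < -46.218
1.62·26.796 + 0.08·-2.254 = 43.229, which is < 43.307
This sign pattern matches Z-14.

Z-14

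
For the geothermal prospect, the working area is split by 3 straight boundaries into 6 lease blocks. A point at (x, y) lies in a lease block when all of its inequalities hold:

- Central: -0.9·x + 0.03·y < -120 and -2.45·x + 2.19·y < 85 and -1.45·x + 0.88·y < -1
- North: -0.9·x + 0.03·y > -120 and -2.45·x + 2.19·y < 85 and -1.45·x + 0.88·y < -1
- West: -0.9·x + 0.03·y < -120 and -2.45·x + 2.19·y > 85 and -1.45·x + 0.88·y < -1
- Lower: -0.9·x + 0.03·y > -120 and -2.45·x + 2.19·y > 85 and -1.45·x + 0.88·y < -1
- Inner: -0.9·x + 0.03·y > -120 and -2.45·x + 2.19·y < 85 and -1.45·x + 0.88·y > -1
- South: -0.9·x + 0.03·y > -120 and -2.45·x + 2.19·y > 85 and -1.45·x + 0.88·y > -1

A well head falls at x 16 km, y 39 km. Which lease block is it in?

Inner

-0.9·16 + 0.03·39 = -13.230, which is > -120
-2.45·16 + 2.19·39 = 46.210, which is < 85
-1.45·16 + 0.88·39 = 11.120, which is > -1
This sign pattern matches Inner.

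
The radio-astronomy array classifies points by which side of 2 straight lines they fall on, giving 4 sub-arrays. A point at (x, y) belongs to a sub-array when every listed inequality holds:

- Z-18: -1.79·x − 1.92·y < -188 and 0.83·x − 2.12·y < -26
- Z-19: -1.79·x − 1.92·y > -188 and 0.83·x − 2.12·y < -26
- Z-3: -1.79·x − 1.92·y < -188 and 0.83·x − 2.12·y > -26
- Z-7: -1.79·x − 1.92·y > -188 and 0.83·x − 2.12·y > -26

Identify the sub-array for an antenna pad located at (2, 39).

-1.79·2 − 1.92·39 = -78.460, which is > -188
0.83·2 − 2.12·39 = -81.020, which is < -26
This sign pattern matches Z-19.

Z-19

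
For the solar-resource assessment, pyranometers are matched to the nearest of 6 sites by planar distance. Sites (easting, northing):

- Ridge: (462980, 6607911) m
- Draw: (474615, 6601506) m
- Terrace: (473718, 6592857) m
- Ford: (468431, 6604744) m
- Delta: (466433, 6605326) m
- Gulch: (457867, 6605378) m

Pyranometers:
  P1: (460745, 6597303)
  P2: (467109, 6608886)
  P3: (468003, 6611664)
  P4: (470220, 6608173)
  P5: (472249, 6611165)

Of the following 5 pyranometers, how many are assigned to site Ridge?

P1 → Gulch
P2 → Delta
P3 → Ridge
P4 → Ford
P5 → Ford
1 of the 5 goes to Ridge.

1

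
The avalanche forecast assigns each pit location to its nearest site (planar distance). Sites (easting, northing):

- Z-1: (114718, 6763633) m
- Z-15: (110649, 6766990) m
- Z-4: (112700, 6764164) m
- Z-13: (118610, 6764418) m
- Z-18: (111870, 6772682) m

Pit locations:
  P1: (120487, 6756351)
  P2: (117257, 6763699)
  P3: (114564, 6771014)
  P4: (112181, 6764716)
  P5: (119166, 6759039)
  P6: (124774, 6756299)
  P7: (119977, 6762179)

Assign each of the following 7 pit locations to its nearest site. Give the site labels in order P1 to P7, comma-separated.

P1 → Z-13 (d²=68599618.00)
P2 → Z-13 (d²=2347570.00)
P3 → Z-18 (d²=10039860.00)
P4 → Z-4 (d²=574065.00)
P5 → Z-13 (d²=29242777.00)
P6 → Z-13 (d²=103913057.00)
P7 → Z-13 (d²=6881810.00)

Z-13, Z-13, Z-18, Z-4, Z-13, Z-13, Z-13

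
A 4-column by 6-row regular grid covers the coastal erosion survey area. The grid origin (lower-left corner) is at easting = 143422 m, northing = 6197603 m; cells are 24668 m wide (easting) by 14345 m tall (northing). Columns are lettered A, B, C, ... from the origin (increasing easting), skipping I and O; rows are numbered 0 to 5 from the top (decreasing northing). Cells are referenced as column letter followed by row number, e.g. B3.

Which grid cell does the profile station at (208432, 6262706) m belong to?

C1

Column index: ⌊(208432 − 143422) / 24668⌋ = ⌊2.635⌋ = 2 → column C
Row offset from origin: ⌊(6262706 − 6197603) / 14345⌋ = ⌊4.538⌋ = 4 → row 1 (counted from top)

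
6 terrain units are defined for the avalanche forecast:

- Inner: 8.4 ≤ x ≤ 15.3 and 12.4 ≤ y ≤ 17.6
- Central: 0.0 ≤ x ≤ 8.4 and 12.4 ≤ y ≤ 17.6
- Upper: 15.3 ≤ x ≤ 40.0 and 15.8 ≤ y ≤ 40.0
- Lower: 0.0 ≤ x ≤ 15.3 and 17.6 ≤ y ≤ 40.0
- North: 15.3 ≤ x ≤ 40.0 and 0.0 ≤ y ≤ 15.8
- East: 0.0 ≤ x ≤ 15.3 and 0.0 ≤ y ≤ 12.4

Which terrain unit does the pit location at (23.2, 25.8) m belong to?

Upper

The point has x = 23.2 and y = 25.8.
Only Upper satisfies 15.3 ≤ x ≤ 40.0 and 15.8 ≤ y ≤ 40.0.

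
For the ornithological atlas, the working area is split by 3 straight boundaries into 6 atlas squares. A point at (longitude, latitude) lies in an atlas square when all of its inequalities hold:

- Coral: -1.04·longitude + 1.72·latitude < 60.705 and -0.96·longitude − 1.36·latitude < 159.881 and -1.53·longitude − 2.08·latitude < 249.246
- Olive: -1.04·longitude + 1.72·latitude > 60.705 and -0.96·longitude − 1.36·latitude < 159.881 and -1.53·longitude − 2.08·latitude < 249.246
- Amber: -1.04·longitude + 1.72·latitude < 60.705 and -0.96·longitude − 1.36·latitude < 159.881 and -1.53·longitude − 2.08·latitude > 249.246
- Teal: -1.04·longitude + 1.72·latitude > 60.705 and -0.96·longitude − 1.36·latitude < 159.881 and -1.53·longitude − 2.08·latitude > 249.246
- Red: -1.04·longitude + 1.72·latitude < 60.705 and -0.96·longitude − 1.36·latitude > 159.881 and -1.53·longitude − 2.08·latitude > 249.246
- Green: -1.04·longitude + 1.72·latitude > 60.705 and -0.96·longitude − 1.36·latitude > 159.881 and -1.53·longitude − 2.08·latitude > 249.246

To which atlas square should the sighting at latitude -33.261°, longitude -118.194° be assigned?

-1.04·-118.194 + 1.72·-33.261 = 65.713, which is > 60.705
-0.96·-118.194 − 1.36·-33.261 = 158.701, which is < 159.881
-1.53·-118.194 − 2.08·-33.261 = 250.020, which is > 249.246
This sign pattern matches Teal.

Teal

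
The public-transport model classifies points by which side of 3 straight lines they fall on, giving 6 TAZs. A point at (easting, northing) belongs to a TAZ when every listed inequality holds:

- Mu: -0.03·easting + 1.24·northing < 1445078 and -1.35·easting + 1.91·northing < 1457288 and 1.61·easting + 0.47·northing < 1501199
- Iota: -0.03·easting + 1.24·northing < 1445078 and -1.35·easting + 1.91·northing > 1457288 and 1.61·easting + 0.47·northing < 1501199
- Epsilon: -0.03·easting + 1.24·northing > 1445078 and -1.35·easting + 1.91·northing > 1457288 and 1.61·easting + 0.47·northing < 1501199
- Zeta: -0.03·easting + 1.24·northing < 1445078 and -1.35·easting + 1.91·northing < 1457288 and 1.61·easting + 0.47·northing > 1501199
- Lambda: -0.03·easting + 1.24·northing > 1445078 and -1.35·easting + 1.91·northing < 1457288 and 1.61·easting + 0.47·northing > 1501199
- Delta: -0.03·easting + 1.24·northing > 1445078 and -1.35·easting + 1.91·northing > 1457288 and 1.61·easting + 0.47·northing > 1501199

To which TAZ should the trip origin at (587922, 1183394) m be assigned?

-0.03·587922 + 1.24·1183394 = 1449770.900, which is > 1445078
-1.35·587922 + 1.91·1183394 = 1466587.840, which is > 1457288
1.61·587922 + 0.47·1183394 = 1502749.600, which is > 1501199
This sign pattern matches Delta.

Delta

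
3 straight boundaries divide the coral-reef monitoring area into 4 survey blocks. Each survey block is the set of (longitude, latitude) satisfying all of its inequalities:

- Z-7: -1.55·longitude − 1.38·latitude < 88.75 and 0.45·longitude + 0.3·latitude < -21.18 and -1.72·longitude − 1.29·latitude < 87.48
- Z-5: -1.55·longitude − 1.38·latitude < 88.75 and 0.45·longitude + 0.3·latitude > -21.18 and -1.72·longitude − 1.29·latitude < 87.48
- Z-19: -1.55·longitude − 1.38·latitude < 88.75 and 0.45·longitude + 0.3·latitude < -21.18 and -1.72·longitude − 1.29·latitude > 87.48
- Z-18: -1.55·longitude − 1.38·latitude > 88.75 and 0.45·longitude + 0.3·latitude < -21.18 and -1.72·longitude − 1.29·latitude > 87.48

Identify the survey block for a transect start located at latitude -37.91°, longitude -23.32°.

-1.55·-23.32 − 1.38·-37.91 = 88.462, which is < 88.75
0.45·-23.32 + 0.3·-37.91 = -21.867, which is < -21.18
-1.72·-23.32 − 1.29·-37.91 = 89.014, which is > 87.48
This sign pattern matches Z-19.

Z-19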